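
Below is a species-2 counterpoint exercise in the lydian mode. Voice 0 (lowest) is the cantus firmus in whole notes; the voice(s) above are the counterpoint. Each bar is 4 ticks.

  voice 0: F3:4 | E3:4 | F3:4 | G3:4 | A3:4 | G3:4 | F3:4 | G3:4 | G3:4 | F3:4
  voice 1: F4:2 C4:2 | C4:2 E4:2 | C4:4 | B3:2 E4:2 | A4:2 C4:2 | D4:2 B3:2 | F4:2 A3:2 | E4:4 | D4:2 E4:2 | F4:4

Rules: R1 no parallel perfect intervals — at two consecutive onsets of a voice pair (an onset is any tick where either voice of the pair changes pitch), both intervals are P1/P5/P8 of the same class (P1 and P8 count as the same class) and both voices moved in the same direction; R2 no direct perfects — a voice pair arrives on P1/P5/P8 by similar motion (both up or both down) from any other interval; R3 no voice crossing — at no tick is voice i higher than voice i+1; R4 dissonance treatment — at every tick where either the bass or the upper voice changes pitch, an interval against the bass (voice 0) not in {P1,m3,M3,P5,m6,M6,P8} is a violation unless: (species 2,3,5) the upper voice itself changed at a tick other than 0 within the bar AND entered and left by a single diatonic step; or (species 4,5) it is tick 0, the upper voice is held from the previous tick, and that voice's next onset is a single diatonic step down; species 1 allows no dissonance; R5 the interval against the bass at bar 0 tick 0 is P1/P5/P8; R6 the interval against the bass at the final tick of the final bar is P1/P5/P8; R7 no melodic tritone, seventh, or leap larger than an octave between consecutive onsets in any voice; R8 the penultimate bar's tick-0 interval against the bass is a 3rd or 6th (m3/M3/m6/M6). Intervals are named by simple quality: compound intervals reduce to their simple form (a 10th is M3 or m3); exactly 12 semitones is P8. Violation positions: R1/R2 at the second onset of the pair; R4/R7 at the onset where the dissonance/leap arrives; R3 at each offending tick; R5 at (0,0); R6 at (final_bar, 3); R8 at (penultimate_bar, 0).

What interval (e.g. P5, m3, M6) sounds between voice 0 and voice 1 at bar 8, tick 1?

P5

voice 0=G3 voice 1=D4 -> P5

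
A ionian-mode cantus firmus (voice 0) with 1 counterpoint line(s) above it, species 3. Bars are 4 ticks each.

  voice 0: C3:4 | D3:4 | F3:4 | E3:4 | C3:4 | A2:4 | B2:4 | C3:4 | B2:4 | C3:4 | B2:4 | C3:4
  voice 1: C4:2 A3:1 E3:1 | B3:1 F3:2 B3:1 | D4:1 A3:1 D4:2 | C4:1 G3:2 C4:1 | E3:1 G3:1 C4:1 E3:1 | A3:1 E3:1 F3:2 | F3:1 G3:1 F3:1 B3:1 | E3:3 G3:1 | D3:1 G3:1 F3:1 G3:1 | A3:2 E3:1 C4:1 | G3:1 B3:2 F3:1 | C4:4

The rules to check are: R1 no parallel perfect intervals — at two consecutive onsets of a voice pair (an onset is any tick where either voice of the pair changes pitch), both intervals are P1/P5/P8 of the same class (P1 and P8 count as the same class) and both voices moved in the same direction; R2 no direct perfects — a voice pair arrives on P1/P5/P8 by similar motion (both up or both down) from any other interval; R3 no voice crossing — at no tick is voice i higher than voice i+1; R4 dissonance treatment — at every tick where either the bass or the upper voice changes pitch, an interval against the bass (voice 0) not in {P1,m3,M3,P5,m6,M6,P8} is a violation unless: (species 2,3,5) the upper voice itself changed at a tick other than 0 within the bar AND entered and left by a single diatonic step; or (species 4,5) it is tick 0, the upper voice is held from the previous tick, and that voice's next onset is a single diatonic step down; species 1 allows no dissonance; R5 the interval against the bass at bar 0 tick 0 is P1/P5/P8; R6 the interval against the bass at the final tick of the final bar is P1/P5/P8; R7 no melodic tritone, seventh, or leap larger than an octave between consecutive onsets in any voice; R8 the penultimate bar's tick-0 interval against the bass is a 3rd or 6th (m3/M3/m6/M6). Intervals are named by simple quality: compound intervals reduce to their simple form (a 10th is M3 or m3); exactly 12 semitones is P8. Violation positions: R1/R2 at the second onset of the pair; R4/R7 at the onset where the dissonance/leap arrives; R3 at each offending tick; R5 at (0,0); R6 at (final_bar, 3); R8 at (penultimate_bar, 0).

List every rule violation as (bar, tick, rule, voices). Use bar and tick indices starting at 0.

bar 0: v0=C3 v1=C4 downbeat P8
bar 1: v0=D3 v1=B3 downbeat M6
bar 2: v0=F3 v1=D4 downbeat M6
bar 3: v0=E3 v1=C4 downbeat m6
bar 4: v0=C3 v1=E3 downbeat M3
bar 5: v0=A2 v1=A3 downbeat P8
bar 6: v0=B2 v1=F3 downbeat TT
bar 7: v0=C3 v1=E3 downbeat M3
bar 8: v0=B2 v1=D3 downbeat m3
bar 9: v0=C3 v1=A3 downbeat M6
bar 10: v0=B2 v1=G3 downbeat m6
bar 11: v0=C3 v1=C4 downbeat P8
  -> R7 @ bar 1 tick 1 v(1,): B3->F3 leap 6st
  -> R7 @ bar 1 tick 3 v(1,): F3->B3 leap 6st
  -> R4 @ bar 6 tick 0 v(0, 1): B2/F3 TT untreated
  -> R4 @ bar 6 tick 2 v(0, 1): B2/F3 TT untreated
  -> R7 @ bar 6 tick 3 v(1,): F3->B3 leap 6st
  -> R4 @ bar 10 tick 3 v(0, 1): B2/F3 TT untreated
  -> R7 @ bar 10 tick 3 v(1,): B3->F3 leap 6st
  -> R2 @ bar 11 tick 0 v(0, 1): B2/F3 TT -> C3/C4 P8 similar

(1, 1, R7, (1,))
(1, 3, R7, (1,))
(6, 0, R4, (0, 1))
(6, 2, R4, (0, 1))
(6, 3, R7, (1,))
(10, 3, R4, (0, 1))
(10, 3, R7, (1,))
(11, 0, R2, (0, 1))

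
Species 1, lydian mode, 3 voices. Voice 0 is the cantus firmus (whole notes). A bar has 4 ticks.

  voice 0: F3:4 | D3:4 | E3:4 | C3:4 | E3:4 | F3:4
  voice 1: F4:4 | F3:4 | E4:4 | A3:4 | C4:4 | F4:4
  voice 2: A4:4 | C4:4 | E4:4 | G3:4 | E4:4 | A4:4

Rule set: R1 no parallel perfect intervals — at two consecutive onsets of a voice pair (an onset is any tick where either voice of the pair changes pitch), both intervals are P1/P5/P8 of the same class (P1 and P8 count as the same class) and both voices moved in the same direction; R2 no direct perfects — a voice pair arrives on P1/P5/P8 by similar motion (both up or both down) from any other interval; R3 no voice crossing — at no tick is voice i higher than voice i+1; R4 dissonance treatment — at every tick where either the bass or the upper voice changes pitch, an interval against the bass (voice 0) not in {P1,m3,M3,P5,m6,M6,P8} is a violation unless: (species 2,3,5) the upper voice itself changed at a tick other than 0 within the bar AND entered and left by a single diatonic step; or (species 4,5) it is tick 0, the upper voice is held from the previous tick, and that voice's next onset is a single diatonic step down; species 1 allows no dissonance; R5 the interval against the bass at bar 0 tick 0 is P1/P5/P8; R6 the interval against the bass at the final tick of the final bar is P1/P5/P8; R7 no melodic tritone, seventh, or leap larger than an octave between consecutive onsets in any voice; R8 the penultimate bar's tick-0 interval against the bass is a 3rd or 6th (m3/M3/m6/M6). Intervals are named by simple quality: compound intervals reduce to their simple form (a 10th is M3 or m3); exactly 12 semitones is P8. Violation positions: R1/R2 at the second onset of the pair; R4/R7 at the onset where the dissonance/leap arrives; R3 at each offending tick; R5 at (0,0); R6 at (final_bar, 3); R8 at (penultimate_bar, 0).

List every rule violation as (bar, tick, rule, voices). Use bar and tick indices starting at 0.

(0, 0, R5, (0, 2))
(1, 0, R2, (1, 2))
(1, 0, R4, (0, 2))
(2, 0, R2, (0, 1))
(2, 0, R2, (0, 2))
(2, 0, R2, (1, 2))
(2, 0, R7, (1,))
(3, 0, R2, (0, 2))
(3, 0, R3, (1, 2))
(3, 1, R3, (1, 2))
(3, 2, R3, (1, 2))
(3, 3, R3, (1, 2))
(4, 0, R2, (0, 2))
(4, 0, R8, (0, 2))
(5, 0, R2, (0, 1))
(5, 3, R6, (0, 2))

bar 0: v0=F3 v1=F4 v2=A4 downbeat M3
bar 1: v0=D3 v1=F3 v2=C4 downbeat m7
bar 2: v0=E3 v1=E4 v2=E4 downbeat P8
bar 3: v0=C3 v1=A3 v2=G3 downbeat P5
bar 4: v0=E3 v1=C4 v2=E4 downbeat P8
bar 5: v0=F3 v1=F4 v2=A4 downbeat M3
  -> R5 @ bar 0 tick 0 v(0, 2): opens on M3
  -> R2 @ bar 1 tick 0 v(1, 2): F4/A4 M3 -> F3/C4 P5 similar
  -> R4 @ bar 1 tick 0 v(0, 2): D3/C4 m7 untreated
  -> R2 @ bar 2 tick 0 v(0, 1): D3/F3 m3 -> E3/E4 P8 similar
  -> R2 @ bar 2 tick 0 v(0, 2): D3/C4 m7 -> E3/E4 P8 similar
  -> R2 @ bar 2 tick 0 v(1, 2): F3/C4 P5 -> E4/E4 P1 similar
  -> R7 @ bar 2 tick 0 v(1,): F3->E4 leap 11st
  -> R2 @ bar 3 tick 0 v(0, 2): E3/E4 P8 -> C3/G3 P5 similar
  -> R3 @ bar 3 tick 0 v(1, 2): A3 above G3
  -> R3 @ bar 3 tick 1 v(1, 2): A3 above G3
  -> R3 @ bar 3 tick 2 v(1, 2): A3 above G3
  -> R3 @ bar 3 tick 3 v(1, 2): A3 above G3
  -> R2 @ bar 4 tick 0 v(0, 2): C3/G3 P5 -> E3/E4 P8 similar
  -> R8 @ bar 4 tick 0 v(0, 2): penult P8 not 3rd/6th
  -> R2 @ bar 5 tick 0 v(0, 1): E3/C4 m6 -> F3/F4 P8 similar
  -> R6 @ bar 5 tick 3 v(0, 2): closes on M3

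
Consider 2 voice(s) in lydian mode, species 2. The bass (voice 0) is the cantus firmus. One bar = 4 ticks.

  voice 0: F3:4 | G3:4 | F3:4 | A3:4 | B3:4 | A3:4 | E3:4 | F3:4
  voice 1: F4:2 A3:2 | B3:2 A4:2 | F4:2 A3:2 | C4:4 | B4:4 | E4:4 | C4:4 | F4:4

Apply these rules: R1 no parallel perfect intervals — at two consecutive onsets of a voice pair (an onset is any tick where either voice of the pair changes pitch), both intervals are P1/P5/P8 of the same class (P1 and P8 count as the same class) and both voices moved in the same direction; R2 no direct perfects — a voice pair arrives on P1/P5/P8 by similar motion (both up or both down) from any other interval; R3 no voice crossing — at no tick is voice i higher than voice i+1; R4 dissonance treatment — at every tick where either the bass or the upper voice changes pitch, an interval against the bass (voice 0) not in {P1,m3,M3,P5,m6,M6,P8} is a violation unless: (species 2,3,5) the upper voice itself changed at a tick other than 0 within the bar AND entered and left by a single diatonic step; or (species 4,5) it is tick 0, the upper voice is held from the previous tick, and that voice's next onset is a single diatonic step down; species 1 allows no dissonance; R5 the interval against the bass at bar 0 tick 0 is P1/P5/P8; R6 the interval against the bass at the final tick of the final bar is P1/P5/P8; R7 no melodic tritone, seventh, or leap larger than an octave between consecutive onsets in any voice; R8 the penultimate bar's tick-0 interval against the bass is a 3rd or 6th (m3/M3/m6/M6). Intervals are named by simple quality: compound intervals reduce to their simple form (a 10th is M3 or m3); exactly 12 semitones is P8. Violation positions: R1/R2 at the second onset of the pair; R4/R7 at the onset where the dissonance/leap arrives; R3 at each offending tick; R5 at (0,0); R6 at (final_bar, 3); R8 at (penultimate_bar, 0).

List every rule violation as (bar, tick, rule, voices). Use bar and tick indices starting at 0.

(1, 2, R4, (0, 1))
(1, 2, R7, (1,))
(2, 0, R2, (0, 1))
(4, 0, R2, (0, 1))
(4, 0, R7, (1,))
(5, 0, R2, (0, 1))
(7, 0, R2, (0, 1))

bar 0: v0=F3 v1=F4 downbeat P8
bar 1: v0=G3 v1=B3 downbeat M3
bar 2: v0=F3 v1=F4 downbeat P8
bar 3: v0=A3 v1=C4 downbeat m3
bar 4: v0=B3 v1=B4 downbeat P8
bar 5: v0=A3 v1=E4 downbeat P5
bar 6: v0=E3 v1=C4 downbeat m6
bar 7: v0=F3 v1=F4 downbeat P8
  -> R4 @ bar 1 tick 2 v(0, 1): G3/A4 M2 untreated
  -> R7 @ bar 1 tick 2 v(1,): B3->A4 leap 10st
  -> R2 @ bar 2 tick 0 v(0, 1): G3/A4 M2 -> F3/F4 P8 similar
  -> R2 @ bar 4 tick 0 v(0, 1): A3/C4 m3 -> B3/B4 P8 similar
  -> R7 @ bar 4 tick 0 v(1,): C4->B4 leap 11st
  -> R2 @ bar 5 tick 0 v(0, 1): B3/B4 P8 -> A3/E4 P5 similar
  -> R2 @ bar 7 tick 0 v(0, 1): E3/C4 m6 -> F3/F4 P8 similar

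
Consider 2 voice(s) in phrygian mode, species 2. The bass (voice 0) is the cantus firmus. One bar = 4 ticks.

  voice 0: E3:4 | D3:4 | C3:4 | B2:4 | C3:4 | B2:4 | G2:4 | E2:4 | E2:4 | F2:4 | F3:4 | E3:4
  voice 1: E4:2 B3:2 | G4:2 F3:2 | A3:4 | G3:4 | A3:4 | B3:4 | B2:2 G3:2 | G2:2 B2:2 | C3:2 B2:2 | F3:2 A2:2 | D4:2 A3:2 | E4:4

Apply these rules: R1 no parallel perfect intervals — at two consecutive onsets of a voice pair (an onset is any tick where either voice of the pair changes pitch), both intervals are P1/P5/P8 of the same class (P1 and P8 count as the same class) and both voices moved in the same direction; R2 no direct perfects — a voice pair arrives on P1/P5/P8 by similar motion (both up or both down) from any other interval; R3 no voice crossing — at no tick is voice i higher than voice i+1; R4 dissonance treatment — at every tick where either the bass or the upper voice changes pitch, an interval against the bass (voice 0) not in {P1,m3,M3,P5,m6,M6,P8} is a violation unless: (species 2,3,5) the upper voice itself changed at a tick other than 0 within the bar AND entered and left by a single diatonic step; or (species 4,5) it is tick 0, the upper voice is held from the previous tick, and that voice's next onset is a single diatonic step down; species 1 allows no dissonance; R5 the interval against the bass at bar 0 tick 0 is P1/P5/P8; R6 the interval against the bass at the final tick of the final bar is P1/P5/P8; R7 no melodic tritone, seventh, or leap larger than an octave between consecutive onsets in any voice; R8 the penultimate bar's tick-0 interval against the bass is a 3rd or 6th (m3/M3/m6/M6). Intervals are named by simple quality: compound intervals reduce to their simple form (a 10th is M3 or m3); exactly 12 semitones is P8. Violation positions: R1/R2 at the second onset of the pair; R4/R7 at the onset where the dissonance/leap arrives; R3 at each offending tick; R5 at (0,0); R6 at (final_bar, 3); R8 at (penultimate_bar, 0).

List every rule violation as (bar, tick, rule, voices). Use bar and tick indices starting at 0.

(1, 0, R4, (0, 1))
(1, 2, R7, (1,))
(9, 0, R2, (0, 1))
(9, 0, R7, (1,))
(10, 0, R7, (1,))

bar 0: v0=E3 v1=E4 downbeat P8
bar 1: v0=D3 v1=G4 downbeat P4
bar 2: v0=C3 v1=A3 downbeat M6
bar 3: v0=B2 v1=G3 downbeat m6
bar 4: v0=C3 v1=A3 downbeat M6
bar 5: v0=B2 v1=B3 downbeat P8
bar 6: v0=G2 v1=B2 downbeat M3
bar 7: v0=E2 v1=G2 downbeat m3
bar 8: v0=E2 v1=C3 downbeat m6
bar 9: v0=F2 v1=F3 downbeat P8
bar 10: v0=F3 v1=D4 downbeat M6
bar 11: v0=E3 v1=E4 downbeat P8
  -> R4 @ bar 1 tick 0 v(0, 1): D3/G4 P4 untreated
  -> R7 @ bar 1 tick 2 v(1,): G4->F3 leap 14st
  -> R2 @ bar 9 tick 0 v(0, 1): E2/B2 P5 -> F2/F3 P8 similar
  -> R7 @ bar 9 tick 0 v(1,): B2->F3 leap 6st
  -> R7 @ bar 10 tick 0 v(1,): A2->D4 leap 17st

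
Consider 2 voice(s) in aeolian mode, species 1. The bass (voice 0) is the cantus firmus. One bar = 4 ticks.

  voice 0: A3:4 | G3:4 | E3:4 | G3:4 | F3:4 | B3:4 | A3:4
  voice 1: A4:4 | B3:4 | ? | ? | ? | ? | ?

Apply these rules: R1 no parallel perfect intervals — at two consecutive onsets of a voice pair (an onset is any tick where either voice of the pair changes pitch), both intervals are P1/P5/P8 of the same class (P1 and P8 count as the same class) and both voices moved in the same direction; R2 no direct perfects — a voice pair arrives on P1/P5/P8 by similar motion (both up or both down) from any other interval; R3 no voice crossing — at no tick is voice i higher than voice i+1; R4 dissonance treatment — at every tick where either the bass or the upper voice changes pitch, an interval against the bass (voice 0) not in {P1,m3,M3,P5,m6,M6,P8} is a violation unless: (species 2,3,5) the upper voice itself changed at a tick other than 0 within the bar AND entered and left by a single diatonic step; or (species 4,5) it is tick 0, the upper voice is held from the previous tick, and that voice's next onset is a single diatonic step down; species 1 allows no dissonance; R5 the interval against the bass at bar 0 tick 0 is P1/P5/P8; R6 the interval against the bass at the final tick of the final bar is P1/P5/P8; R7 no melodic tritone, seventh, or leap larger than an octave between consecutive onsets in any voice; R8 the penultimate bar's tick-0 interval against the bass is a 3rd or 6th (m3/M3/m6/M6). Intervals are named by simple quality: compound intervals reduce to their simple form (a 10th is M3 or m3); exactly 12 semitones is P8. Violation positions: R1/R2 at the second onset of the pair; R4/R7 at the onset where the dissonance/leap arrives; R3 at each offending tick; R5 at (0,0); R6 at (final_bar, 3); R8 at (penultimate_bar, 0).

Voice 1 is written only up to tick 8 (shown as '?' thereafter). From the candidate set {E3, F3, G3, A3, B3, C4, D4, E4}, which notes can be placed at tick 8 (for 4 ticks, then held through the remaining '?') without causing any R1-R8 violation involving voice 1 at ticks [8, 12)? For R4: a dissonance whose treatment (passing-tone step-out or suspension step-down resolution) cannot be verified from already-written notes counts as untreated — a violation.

E3: violates R2
F3: violates R4,R7
G3: legal
A3: violates R4
B3: legal
C4: legal
D4: violates R4
E4: legal

{B3, C4, E4, G3}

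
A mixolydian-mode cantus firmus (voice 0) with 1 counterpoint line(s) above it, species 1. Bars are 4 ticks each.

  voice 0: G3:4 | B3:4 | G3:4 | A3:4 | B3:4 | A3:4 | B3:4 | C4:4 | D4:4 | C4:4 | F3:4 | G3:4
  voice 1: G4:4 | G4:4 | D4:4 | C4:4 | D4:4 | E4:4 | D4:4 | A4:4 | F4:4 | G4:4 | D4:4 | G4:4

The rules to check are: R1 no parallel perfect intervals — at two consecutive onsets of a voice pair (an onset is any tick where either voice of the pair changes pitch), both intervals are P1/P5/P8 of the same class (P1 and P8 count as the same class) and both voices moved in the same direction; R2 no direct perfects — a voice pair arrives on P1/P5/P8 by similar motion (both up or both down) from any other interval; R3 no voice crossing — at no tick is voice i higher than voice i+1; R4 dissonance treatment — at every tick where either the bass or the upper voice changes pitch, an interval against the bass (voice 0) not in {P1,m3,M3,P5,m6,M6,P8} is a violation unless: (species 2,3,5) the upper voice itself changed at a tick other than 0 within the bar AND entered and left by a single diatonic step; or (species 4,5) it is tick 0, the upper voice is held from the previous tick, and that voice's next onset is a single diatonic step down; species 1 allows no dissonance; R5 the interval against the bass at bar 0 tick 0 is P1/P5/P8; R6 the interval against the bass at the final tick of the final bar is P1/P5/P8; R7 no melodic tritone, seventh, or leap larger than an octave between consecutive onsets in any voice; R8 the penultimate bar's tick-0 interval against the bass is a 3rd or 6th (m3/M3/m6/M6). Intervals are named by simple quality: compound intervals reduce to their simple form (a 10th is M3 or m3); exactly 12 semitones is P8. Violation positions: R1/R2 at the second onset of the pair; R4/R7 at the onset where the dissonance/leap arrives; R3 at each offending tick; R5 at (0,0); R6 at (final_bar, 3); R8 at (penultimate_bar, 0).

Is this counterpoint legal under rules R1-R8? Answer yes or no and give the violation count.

No (2 violations)

bar 0: v0=G3 v1=G4 (P8)
bar 1: v0=B3 v1=G4 (m6)
bar 2: v0=G3 v1=D4 (P5)
bar 3: v0=A3 v1=C4 (m3)
bar 4: v0=B3 v1=D4 (m3)
bar 5: v0=A3 v1=E4 (P5)
bar 6: v0=B3 v1=D4 (m3)
bar 7: v0=C4 v1=A4 (M6)
bar 8: v0=D4 v1=F4 (m3)
bar 9: v0=C4 v1=G4 (P5)
bar 10: v0=F3 v1=D4 (M6)
bar 11: v0=G3 v1=G4 (P8)
  R2 @ bar2.0: B3/G4 m6 -> G3/D4 P5 similar
  R2 @ bar11.0: F3/D4 M6 -> G3/G4 P8 similar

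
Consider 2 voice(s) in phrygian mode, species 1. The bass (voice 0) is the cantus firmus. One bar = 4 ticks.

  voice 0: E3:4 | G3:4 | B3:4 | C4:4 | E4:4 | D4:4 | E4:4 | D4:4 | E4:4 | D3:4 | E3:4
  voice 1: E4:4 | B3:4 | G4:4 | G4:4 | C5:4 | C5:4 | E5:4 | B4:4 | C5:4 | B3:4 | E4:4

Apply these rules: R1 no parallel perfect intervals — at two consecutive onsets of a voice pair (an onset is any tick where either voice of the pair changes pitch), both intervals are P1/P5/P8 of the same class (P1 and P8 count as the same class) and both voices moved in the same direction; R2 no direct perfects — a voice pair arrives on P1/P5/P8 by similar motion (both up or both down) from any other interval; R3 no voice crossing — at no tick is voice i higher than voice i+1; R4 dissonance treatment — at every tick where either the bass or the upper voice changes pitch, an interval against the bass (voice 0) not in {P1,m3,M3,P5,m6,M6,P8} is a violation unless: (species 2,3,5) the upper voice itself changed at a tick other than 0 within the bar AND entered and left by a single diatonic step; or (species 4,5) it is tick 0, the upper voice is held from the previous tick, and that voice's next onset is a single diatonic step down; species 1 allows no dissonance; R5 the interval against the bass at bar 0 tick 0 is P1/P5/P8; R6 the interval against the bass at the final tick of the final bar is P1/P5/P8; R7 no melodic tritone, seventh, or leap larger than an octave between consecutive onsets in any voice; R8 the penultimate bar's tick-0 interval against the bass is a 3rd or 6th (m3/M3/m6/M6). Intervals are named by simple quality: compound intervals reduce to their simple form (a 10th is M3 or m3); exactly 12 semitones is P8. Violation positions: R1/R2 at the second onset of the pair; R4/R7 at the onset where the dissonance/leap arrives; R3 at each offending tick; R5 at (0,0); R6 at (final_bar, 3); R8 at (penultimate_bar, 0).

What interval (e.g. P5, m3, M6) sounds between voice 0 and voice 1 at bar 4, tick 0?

voice 0=E4 voice 1=C5 -> m6

m6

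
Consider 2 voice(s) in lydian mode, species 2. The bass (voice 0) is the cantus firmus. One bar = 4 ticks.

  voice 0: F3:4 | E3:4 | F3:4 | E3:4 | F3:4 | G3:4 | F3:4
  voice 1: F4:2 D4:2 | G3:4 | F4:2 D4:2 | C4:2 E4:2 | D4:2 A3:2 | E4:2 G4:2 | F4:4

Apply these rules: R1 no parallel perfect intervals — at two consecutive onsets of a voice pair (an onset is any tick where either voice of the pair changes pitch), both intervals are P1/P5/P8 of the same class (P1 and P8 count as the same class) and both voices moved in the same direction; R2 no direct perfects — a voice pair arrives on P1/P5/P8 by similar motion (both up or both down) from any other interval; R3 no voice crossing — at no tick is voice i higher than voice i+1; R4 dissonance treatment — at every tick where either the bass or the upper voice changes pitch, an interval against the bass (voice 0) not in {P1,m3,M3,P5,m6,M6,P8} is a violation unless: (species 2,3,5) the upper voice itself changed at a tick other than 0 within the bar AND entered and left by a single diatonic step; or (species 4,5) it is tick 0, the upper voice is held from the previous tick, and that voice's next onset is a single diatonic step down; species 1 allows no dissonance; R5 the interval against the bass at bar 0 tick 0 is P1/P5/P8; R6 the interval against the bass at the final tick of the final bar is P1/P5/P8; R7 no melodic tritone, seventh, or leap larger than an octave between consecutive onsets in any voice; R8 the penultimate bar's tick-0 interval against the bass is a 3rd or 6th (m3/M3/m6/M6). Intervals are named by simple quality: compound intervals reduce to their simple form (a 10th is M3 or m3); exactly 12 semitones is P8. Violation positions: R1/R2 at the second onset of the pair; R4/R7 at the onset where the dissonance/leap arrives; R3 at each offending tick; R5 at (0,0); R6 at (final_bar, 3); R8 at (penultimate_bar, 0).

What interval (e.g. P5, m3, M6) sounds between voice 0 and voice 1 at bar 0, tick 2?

M6

voice 0=F3 voice 1=D4 -> M6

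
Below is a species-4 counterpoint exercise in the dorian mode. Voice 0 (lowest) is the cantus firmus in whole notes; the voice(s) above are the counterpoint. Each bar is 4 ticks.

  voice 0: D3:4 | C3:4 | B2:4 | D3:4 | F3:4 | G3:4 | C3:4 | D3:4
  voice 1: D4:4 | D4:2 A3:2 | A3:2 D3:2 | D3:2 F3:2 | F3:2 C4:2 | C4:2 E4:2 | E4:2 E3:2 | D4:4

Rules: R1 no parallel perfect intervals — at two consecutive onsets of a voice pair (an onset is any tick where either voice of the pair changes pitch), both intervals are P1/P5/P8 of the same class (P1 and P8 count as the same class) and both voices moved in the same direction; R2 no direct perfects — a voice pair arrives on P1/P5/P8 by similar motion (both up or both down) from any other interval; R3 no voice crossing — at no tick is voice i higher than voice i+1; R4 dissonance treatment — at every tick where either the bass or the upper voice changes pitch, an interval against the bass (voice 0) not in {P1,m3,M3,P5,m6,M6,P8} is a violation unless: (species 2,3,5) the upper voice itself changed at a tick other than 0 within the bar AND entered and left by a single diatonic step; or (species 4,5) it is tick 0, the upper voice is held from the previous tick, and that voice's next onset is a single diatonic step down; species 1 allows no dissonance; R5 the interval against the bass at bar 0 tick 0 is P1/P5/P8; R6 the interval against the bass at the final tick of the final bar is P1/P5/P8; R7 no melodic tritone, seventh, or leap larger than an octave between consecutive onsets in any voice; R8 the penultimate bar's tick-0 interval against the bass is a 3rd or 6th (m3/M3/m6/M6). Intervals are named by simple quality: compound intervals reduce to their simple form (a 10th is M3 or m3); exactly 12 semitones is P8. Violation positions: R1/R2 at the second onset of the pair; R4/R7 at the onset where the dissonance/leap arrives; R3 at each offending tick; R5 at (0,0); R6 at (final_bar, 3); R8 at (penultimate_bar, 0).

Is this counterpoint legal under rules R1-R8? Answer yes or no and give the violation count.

bar 0: v0=D3 v1=D4 (P8)
bar 1: v0=C3 v1=D4 (M2)
bar 2: v0=B2 v1=A3 (m7)
bar 3: v0=D3 v1=D3 (P1)
bar 4: v0=F3 v1=F3 (P1)
bar 5: v0=G3 v1=C4 (P4)
bar 6: v0=C3 v1=E4 (M3)
bar 7: v0=D3 v1=D4 (P8)
  R4 @ bar1.0: C3/D4 M2 untreated
  R4 @ bar2.0: B2/A3 m7 untreated
  R4 @ bar5.0: G3/C4 P4 untreated
  R2 @ bar7.0: C3/E3 M3 -> D3/D4 P8 similar
  R7 @ bar7.0: E3->D4 leap 10st

No (5 violations)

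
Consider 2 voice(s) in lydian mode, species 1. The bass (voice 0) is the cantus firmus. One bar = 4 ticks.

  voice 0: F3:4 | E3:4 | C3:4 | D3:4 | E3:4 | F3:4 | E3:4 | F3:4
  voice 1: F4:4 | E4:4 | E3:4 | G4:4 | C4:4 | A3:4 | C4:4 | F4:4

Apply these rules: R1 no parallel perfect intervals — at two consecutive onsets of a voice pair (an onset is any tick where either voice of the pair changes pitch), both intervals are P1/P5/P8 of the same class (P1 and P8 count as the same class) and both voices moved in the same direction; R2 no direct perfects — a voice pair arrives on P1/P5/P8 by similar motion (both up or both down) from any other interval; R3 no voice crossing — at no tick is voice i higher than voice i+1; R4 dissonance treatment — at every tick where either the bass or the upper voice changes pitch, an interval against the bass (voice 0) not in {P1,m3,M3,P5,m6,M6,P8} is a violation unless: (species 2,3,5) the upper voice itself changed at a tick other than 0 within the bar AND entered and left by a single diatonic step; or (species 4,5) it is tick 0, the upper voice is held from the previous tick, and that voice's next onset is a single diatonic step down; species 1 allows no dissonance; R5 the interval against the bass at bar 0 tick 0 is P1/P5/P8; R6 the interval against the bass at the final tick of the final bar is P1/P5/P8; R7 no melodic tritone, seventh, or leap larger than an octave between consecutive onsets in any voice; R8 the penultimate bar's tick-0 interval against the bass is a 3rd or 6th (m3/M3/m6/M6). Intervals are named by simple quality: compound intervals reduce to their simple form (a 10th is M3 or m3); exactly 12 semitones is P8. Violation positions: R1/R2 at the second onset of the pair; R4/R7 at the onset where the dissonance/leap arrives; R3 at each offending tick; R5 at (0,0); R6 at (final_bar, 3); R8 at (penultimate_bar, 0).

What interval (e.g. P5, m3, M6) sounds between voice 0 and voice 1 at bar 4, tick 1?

voice 0=E3 voice 1=C4 -> m6

m6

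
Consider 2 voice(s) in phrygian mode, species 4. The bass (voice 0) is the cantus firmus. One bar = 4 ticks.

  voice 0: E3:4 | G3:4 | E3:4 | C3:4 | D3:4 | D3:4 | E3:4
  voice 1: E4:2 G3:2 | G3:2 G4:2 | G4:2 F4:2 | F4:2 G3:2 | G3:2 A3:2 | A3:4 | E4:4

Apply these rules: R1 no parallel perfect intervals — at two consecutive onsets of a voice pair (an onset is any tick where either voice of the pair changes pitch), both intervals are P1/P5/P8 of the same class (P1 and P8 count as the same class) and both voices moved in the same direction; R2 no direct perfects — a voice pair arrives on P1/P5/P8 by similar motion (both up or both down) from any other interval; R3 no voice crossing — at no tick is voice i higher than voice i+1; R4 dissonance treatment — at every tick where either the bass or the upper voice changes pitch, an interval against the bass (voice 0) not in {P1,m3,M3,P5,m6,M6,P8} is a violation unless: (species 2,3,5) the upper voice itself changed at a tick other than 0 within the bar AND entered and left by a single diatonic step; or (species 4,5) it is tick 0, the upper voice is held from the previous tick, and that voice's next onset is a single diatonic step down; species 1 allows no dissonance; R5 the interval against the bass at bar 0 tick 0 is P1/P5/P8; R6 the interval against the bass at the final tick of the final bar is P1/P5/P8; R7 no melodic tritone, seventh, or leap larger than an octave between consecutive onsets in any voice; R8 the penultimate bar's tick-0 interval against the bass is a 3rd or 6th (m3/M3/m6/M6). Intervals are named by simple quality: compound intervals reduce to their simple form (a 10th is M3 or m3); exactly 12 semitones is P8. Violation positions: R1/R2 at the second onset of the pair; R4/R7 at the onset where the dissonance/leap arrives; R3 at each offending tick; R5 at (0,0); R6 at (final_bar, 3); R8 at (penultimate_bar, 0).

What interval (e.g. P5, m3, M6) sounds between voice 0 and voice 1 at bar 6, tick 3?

voice 0=E3 voice 1=E4 -> P8

P8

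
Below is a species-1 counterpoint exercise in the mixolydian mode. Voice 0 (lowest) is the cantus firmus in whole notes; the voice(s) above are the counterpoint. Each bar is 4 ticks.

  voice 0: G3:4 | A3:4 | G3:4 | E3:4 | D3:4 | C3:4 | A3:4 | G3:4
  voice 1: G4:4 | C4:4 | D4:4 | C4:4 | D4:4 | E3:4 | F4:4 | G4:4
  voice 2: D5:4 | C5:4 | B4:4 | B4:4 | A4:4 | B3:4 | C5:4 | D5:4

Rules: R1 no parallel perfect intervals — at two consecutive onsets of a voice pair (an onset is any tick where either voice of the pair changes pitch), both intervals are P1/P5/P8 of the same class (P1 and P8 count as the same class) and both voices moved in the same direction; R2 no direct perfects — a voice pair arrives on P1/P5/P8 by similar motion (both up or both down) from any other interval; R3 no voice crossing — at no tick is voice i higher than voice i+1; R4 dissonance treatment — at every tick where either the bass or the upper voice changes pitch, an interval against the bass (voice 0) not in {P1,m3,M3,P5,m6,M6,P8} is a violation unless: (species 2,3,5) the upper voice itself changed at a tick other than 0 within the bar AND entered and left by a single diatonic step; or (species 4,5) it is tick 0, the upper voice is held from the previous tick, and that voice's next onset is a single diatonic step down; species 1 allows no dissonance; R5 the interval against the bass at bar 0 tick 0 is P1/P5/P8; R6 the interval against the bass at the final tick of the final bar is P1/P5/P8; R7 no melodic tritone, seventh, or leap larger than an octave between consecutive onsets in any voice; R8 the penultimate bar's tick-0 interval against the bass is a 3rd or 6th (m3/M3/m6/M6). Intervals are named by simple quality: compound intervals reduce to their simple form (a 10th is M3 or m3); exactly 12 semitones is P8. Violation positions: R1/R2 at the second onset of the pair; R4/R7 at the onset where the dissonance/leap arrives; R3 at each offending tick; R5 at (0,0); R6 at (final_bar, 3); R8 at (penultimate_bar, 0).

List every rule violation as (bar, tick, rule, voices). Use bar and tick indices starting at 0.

bar 0: v0=G3 v1=G4 v2=D5 downbeat P5
bar 1: v0=A3 v1=C4 v2=C5 downbeat m3
bar 2: v0=G3 v1=D4 v2=B4 downbeat M3
bar 3: v0=E3 v1=C4 v2=B4 downbeat P5
bar 4: v0=D3 v1=D4 v2=A4 downbeat P5
bar 5: v0=C3 v1=E3 v2=B3 downbeat M7
bar 6: v0=A3 v1=F4 v2=C5 downbeat m3
bar 7: v0=G3 v1=G4 v2=D5 downbeat P5
  -> R2 @ bar 1 tick 0 v(1, 2): G4/D5 P5 -> C4/C5 P8 similar
  -> R1 @ bar 4 tick 0 v(0, 2): E3/B4 P5 -> D3/A4 P5 similar
  -> R1 @ bar 5 tick 0 v(1, 2): D4/A4 P5 -> E3/B3 P5 similar
  -> R4 @ bar 5 tick 0 v(0, 2): C3/B3 M7 untreated
  -> R7 @ bar 5 tick 0 v(1,): D4->E3 leap 10st
  -> R7 @ bar 5 tick 0 v(2,): A4->B3 leap 10st
  -> R1 @ bar 6 tick 0 v(1, 2): E3/B3 P5 -> F4/C5 P5 similar
  -> R7 @ bar 6 tick 0 v(1,): E3->F4 leap 13st
  -> R7 @ bar 6 tick 0 v(2,): B3->C5 leap 13st
  -> R1 @ bar 7 tick 0 v(1, 2): F4/C5 P5 -> G4/D5 P5 similar

(1, 0, R2, (1, 2))
(4, 0, R1, (0, 2))
(5, 0, R1, (1, 2))
(5, 0, R4, (0, 2))
(5, 0, R7, (1,))
(5, 0, R7, (2,))
(6, 0, R1, (1, 2))
(6, 0, R7, (1,))
(6, 0, R7, (2,))
(7, 0, R1, (1, 2))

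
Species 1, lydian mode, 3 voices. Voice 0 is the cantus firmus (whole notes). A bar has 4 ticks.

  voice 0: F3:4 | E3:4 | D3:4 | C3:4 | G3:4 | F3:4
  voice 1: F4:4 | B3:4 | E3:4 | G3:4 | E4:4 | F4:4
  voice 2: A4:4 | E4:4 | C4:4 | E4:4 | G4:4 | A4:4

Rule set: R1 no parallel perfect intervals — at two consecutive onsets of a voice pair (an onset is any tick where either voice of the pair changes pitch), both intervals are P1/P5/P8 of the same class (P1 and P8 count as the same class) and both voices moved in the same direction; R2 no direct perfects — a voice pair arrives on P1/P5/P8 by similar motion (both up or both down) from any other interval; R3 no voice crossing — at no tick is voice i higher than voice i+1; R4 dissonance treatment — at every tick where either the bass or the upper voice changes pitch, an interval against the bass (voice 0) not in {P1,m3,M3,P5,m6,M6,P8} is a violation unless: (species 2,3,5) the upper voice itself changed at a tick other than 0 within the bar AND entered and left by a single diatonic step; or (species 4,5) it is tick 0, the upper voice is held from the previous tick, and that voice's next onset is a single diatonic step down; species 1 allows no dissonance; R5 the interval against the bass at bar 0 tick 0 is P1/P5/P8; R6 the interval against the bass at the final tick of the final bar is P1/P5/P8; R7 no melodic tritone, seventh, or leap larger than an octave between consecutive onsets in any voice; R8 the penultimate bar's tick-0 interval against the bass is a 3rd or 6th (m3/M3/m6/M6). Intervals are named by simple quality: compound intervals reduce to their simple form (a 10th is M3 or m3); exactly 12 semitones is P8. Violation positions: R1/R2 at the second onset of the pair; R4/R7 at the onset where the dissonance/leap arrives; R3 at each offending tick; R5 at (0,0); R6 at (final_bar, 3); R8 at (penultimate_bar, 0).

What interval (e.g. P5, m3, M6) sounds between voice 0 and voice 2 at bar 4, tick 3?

voice 0=G3 voice 2=G4 -> P8

P8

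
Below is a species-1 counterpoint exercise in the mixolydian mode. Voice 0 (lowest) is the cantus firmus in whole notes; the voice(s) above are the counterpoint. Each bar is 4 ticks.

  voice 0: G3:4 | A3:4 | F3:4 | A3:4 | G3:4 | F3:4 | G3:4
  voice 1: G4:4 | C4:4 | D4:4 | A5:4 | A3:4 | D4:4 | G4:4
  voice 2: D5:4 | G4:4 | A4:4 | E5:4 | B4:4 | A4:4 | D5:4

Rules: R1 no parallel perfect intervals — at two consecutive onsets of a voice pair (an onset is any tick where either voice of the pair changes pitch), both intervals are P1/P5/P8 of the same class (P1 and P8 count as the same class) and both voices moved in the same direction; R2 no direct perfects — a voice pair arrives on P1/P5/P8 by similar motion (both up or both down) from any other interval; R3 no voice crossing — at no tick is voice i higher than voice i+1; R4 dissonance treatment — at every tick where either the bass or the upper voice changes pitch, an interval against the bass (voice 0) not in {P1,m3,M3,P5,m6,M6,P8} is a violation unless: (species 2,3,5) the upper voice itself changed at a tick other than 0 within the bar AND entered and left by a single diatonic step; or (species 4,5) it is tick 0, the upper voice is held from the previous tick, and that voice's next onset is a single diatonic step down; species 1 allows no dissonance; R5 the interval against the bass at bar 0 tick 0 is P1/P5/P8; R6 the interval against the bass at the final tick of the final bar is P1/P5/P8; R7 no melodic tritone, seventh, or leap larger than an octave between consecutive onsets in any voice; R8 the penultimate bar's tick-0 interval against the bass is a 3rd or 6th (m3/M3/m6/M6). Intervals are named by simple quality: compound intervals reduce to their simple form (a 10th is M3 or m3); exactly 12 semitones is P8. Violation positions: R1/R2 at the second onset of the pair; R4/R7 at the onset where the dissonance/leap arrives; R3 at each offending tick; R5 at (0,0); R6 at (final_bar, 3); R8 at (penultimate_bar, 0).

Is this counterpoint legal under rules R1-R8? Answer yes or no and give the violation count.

bar 0: v0=G3 v1=G4 v2=D5 (P5)
bar 1: v0=A3 v1=C4 v2=G4 (m7)
bar 2: v0=F3 v1=D4 v2=A4 (M3)
bar 3: v0=A3 v1=A5 v2=E5 (P5)
bar 4: v0=G3 v1=A3 v2=B4 (M3)
bar 5: v0=F3 v1=D4 v2=A4 (M3)
bar 6: v0=G3 v1=G4 v2=D5 (P5)
  R1 @ bar1.0: G4/D5 P5 -> C4/G4 P5 similar
  R4 @ bar1.0: A3/G4 m7 untreated
  R1 @ bar2.0: C4/G4 P5 -> D4/A4 P5 similar
  R2 @ bar3.0: F3/D4 M6 -> A3/A5 P1 similar
  R2 @ bar3.0: F3/A4 M3 -> A3/E5 P5 similar
  R3 @ bar3.0: A5 above E5
  R7 @ bar3.0: D4->A5 leap 19st
  R3 @ bar3.1: A5 above E5
  R3 @ bar3.2: A5 above E5
  R3 @ bar3.3: A5 above E5
  R4 @ bar4.0: G3/A3 M2 untreated
  R7 @ bar4.0: A5->A3 leap 24st
  R1 @ bar6.0: D4/A4 P5 -> G4/D5 P5 similar
  R2 @ bar6.0: F3/D4 M6 -> G3/G4 P8 similar
  R2 @ bar6.0: F3/A4 M3 -> G3/D5 P5 similar

No (15 violations)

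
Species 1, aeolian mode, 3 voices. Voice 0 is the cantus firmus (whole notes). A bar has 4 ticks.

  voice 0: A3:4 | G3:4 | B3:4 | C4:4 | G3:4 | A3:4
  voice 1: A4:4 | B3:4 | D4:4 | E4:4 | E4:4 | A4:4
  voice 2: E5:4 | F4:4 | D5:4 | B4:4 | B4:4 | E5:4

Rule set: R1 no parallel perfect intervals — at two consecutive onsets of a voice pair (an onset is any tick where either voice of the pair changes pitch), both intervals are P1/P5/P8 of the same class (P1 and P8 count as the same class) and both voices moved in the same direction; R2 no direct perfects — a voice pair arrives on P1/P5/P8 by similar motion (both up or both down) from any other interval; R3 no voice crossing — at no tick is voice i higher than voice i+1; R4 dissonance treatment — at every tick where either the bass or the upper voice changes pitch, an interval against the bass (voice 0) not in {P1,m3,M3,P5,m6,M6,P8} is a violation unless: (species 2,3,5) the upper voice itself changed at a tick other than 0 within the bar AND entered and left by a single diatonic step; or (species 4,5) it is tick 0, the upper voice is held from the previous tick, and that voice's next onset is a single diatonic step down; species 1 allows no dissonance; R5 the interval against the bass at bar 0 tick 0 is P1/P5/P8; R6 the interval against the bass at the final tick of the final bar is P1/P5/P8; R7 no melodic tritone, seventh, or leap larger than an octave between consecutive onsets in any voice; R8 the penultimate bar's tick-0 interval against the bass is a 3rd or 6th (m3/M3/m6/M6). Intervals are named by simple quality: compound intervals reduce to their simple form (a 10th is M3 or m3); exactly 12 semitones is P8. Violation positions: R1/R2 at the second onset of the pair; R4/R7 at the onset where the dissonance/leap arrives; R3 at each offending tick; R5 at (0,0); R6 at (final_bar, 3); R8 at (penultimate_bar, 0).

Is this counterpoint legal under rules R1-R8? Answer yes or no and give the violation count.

No (8 violations)

bar 0: v0=A3 v1=A4 v2=E5 (P5)
bar 1: v0=G3 v1=B3 v2=F4 (m7)
bar 2: v0=B3 v1=D4 v2=D5 (m3)
bar 3: v0=C4 v1=E4 v2=B4 (M7)
bar 4: v0=G3 v1=E4 v2=B4 (M3)
bar 5: v0=A3 v1=A4 v2=E5 (P5)
  R4 @ bar1.0: G3/F4 m7 untreated
  R7 @ bar1.0: A4->B3 leap 10st
  R7 @ bar1.0: E5->F4 leap 11st
  R2 @ bar2.0: B3/F4 TT -> D4/D5 P8 similar
  R4 @ bar3.0: C4/B4 M7 untreated
  R1 @ bar5.0: E4/B4 P5 -> A4/E5 P5 similar
  R2 @ bar5.0: G3/E4 M6 -> A3/A4 P8 similar
  R2 @ bar5.0: G3/B4 M3 -> A3/E5 P5 similar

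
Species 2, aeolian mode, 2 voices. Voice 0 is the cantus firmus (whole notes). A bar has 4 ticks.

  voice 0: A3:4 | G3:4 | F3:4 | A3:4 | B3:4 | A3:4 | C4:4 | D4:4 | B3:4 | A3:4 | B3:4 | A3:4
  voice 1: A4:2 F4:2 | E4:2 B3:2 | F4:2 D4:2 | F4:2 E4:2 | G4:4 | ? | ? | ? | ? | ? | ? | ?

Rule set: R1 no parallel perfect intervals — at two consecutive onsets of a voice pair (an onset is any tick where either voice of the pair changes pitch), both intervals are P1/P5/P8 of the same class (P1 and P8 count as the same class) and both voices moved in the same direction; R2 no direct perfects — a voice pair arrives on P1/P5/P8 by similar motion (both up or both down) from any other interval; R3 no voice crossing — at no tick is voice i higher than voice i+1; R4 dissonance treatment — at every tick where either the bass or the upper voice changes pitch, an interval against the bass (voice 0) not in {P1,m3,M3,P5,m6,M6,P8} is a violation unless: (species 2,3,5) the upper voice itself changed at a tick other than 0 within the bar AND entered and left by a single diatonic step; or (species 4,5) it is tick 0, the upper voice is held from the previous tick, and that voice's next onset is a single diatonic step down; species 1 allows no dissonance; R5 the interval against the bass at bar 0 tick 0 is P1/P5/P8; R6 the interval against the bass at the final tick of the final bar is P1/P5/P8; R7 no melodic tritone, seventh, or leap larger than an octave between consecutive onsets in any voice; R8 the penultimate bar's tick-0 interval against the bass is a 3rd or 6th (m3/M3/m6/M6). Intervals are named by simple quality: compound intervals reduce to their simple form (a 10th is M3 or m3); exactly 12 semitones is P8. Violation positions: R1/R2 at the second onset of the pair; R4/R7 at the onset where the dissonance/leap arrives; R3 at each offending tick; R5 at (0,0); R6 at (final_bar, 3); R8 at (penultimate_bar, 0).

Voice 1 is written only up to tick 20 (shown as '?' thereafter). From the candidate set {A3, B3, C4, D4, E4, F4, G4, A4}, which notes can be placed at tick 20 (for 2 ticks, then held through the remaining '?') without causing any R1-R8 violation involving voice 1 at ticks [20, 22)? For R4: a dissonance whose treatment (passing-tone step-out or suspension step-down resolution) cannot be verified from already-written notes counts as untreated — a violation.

A3: violates R2,R7
B3: violates R4
C4: legal
D4: violates R4
E4: violates R2
F4: legal
G4: violates R4
A4: legal

{A4, C4, F4}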